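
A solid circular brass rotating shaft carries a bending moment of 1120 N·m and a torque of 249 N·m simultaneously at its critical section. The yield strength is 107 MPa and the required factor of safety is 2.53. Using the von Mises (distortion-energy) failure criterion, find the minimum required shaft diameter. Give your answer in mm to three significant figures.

d = 65.0 mm

σ_allow = σ_y/n = 107/2.53 = 42.29 MPa.
For a solid shaft σ_b = 32M/(πd³) and τ = 16T/(πd³), so the von Mises stress is σ' = (16/πd³)·√(4M²+3T²).
√(4M²+3T²) = √(4×(1.120×10^6)² + 3×(249000)²) = 2.281×10^6 N·mm.
d³ = 16×2.281×10^6/(π×42.29) = 274700 mm³.
d = 65.01 mm.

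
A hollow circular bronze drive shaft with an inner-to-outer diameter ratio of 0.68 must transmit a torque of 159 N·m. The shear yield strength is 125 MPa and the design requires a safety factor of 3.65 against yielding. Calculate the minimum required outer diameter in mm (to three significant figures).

τ_allow = 125/3.65 = 34.25 MPa.
For a hollow shaft τ = 16T/[πd_o³(1−k⁴)] with k = 0.68, so 1−k⁴ = 0.7862.
d_o³ = 16T/[π τ_allow (1−k⁴)] = 16×159000/(π×34.25×0.7862) = 30080 mm³.
d_o = 31.10 mm.

d_o = 31.1 mm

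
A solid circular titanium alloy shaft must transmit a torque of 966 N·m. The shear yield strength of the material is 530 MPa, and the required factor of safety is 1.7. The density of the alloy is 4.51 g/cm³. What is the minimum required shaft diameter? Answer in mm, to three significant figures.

d = 25.1 mm

Allowable shear stress τ_allow = 530/1.7 = 311.8 MPa.
For a solid shaft τ = 16T/(πd³), so d³ = 16T/(π τ_allow) = 16×966000/(π×311.8) = 15780 mm³.
d = (15780)^(1/3) = 25.08 mm.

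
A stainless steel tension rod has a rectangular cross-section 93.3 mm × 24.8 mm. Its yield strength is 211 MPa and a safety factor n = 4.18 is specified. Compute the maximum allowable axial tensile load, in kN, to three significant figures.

σ_allow = 211/4.18 = 50.48 MPa.
A = 93.3×24.8 = 2314 mm².
F_allow = σ_allow × A = 50.48×2314 = 116800 N.

F_allow = 117 kN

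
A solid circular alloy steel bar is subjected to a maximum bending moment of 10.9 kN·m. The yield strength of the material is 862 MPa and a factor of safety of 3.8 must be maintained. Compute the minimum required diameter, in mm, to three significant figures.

σ_allow = 862/3.8 = 226.8 MPa.
For a solid circular section σ = 32M/(πd³), so d³ = 32M/(π σ_allow) = 32×1.0900×10^7/(π×226.8) = 489400 mm³.
d = 78.81 mm.

d = 78.8 mm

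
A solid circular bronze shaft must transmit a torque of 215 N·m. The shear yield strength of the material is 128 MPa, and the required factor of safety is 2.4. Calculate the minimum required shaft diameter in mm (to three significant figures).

d = 27.4 mm

Allowable shear stress τ_allow = 128/2.4 = 53.33 MPa.
For a solid shaft τ = 16T/(πd³), so d³ = 16T/(π τ_allow) = 16×215000/(π×53.33) = 20530 mm³.
d = (20530)^(1/3) = 27.38 mm.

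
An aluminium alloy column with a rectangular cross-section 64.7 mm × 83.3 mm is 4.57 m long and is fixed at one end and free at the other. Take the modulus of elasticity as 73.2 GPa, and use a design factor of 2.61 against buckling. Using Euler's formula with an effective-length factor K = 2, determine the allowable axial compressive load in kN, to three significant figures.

P_allow = 6.23 kN

Buckling occurs about the weak axis: I_min = h·b³/12 = 83.3×64.7³/12 = 1.880×10^6 mm⁴ (b = 64.7 mm is the smaller dimension).
Effective length L_e = KL = 2×4.57 m = 9140 mm.
Euler critical load P_cr = π²EI/L_e² = π²×73200×1.880×10^6/9140² = 16260 N.
P_allow = P_cr/n = 16260/2.61 = 6230 N.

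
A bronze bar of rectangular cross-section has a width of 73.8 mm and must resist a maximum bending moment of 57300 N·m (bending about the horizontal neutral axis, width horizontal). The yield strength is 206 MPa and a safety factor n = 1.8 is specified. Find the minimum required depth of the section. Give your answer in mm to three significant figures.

σ_allow = 206/1.8 = 114.4 MPa.
For a rectangular section σ = 6M/(bh²), so h² = 6M/(b σ_allow) = 6×5.7300×10^7/(73.8×114.4) = 40710 mm².
h = 201.8 mm.

h = 202 mm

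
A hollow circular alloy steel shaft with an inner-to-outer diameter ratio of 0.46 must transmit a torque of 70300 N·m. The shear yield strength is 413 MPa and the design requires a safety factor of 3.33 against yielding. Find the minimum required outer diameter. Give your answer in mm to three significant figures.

d_o = 145 mm

τ_allow = 413/3.33 = 124.0 MPa.
For a hollow shaft τ = 16T/[πd_o³(1−k⁴)] with k = 0.46, so 1−k⁴ = 0.9552.
d_o³ = 16T/[π τ_allow (1−k⁴)] = 16×7.0300×10^7/(π×124.0×0.9552) = 3.022×10^6 mm³.
d_o = 144.6 mm.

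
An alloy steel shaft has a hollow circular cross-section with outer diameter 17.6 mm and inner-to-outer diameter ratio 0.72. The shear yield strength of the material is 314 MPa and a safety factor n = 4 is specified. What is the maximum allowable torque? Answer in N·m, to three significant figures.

T_allow = 61.4 N·m

τ_allow = 314/4 = 78.50 MPa.
For a hollow shaft T_allow = τ_allow·πd_o³(1−k⁴)/16 with 1−k⁴ = 0.7313, so πd_o³(1−k⁴)/16 = 782.8 mm³.
T_allow = 78.50×782.8 = 61450 N·mm = 61.45 N·m.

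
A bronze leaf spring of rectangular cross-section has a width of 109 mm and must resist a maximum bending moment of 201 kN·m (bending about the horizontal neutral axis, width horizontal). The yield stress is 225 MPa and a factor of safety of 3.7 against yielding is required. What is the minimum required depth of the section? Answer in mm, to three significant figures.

σ_allow = 225/3.7 = 60.81 MPa.
For a rectangular section σ = 6M/(bh²), so h² = 6M/(b σ_allow) = 6×2.0100×10^8/(109×60.81) = 181900 mm².
h = 426.6 mm.

h = 427 mm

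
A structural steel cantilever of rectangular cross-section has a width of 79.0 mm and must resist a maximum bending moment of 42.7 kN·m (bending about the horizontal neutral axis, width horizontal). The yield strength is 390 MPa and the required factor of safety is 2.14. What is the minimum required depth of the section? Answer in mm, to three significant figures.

σ_allow = 390/2.14 = 182.2 MPa.
For a rectangular section σ = 6M/(bh²), so h² = 6M/(b σ_allow) = 6×4.2700×10^7/(79.0×182.2) = 17800 mm².
h = 133.4 mm.

h = 133 mm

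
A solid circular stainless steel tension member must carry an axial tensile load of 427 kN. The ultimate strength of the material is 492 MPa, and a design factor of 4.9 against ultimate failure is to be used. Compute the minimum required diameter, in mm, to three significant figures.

d = 73.6 mm

Allowable stress σ_allow = 492/4.9 = 100.4 MPa.
Required area A = F/σ_allow = 427000/100.4 = 4253 mm².
A = πd²/4 → d = √(4A/π) = 73.58 mm.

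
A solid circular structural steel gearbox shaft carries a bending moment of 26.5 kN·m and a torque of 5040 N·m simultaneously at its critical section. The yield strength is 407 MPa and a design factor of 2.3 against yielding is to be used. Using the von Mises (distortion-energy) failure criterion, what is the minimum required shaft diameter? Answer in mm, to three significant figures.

σ_allow = σ_y/n = 407/2.3 = 177.0 MPa.
For a solid shaft σ_b = 32M/(πd³) and τ = 16T/(πd³), so the von Mises stress is σ' = (16/πd³)·√(4M²+3T²).
√(4M²+3T²) = √(4×(2.650×10^7)² + 3×(5.040×10^6)²) = 5.371×10^7 N·mm.
d³ = 16×5.371×10^7/(π×177.0) = 1.546×10^6 mm³.
d = 115.6 mm.

d = 116 mm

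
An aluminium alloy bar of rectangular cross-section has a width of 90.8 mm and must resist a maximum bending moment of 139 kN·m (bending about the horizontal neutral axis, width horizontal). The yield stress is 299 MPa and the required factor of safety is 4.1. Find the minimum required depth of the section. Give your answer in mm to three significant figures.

h = 355 mm

σ_allow = 299/4.1 = 72.93 MPa.
For a rectangular section σ = 6M/(bh²), so h² = 6M/(b σ_allow) = 6×1.3900×10^8/(90.8×72.93) = 125900 mm².
h = 354.9 mm.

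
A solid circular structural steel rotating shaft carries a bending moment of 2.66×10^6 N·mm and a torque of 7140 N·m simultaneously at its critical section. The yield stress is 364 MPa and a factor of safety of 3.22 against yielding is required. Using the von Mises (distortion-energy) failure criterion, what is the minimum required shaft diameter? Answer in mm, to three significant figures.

σ_allow = σ_y/n = 364/3.22 = 113.0 MPa.
For a solid shaft σ_b = 32M/(πd³) and τ = 16T/(πd³), so the von Mises stress is σ' = (16/πd³)·√(4M²+3T²).
√(4M²+3T²) = √(4×(2.660×10^6)² + 3×(7.140×10^6)²) = 1.346×10^7 N·mm.
d³ = 16×1.346×10^7/(π×113.0) = 606500 mm³.
d = 84.65 mm.

d = 84.6 mm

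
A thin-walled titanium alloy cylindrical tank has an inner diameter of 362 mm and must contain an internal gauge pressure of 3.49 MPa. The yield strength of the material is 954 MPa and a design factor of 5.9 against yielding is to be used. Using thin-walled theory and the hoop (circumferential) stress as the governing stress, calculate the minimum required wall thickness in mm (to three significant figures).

σ_allow = 954/5.9 = 161.7 MPa.
Hoop stress σ_h = pD/(2t), so t = pD/(2σ_allow) = 3.49×362/(2×161.7) = 3.907 mm.

t = 3.91 mm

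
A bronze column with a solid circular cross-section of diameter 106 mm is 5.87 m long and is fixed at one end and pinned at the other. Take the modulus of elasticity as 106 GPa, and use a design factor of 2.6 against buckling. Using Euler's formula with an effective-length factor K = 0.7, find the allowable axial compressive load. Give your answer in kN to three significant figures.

P_allow = 148 kN

I = πd⁴/64 = π×106⁴/64 = 6.197×10^6 mm⁴.
Effective length L_e = KL = 0.7×5.87 m = 4109 mm.
Euler critical load P_cr = π²EI/L_e² = π²×106000×6.197×10^6/4109² = 384000 N.
P_allow = P_cr/n = 384000/2.6 = 147700 N.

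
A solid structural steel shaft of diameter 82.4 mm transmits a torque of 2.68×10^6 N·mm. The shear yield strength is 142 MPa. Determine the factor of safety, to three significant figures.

τ = 16T/(πd³) = 16×2680000/(π×82.4³) = 24.40 MPa.
n = τ_limit/τ = 142/24.40 = 5.821.

n = 5.82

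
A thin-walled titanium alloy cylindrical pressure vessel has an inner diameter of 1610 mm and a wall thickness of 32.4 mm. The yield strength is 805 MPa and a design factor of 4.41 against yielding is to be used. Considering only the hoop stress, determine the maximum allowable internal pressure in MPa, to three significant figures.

σ_allow = 805/4.41 = 182.5 MPa.
σ_h = pD/(2t) → p_allow = 2σ_allow t/D = 2×182.5×32.4/1610 = 7.347 MPa.

p_allow = 7.35 MPa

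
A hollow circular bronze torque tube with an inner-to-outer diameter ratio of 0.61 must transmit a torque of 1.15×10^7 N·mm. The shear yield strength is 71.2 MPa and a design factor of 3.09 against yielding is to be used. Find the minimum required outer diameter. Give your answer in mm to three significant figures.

τ_allow = 71.2/3.09 = 23.04 MPa.
For a hollow shaft τ = 16T/[πd_o³(1−k⁴)] with k = 0.61, so 1−k⁴ = 0.8615.
d_o³ = 16T/[π τ_allow (1−k⁴)] = 16×1.1500×10^7/(π×23.04×0.8615) = 2.950×10^6 mm³.
d_o = 143.4 mm.

d_o = 143 mm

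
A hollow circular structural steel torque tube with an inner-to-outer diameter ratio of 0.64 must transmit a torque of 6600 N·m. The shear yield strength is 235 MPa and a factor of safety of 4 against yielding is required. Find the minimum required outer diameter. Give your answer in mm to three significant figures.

τ_allow = 235/4 = 58.75 MPa.
For a hollow shaft τ = 16T/[πd_o³(1−k⁴)] with k = 0.64, so 1−k⁴ = 0.8322.
d_o³ = 16T/[π τ_allow (1−k⁴)] = 16×6600000/(π×58.75×0.8322) = 687500 mm³.
d_o = 88.26 mm.

d_o = 88.3 mm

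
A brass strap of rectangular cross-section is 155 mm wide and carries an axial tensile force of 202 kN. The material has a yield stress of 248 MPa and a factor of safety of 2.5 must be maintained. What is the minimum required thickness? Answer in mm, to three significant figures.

t = 13.1 mm

σ_allow = 248/2.5 = 99.20 MPa.
Required area A = F/σ_allow = 202000/99.20 = 2036 mm².
t = A/w = 2036/155 = 13.14 mm.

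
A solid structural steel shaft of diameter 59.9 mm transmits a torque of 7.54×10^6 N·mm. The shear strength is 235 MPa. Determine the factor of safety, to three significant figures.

n = 1.32

τ = 16T/(πd³) = 16×7540000/(π×59.9³) = 178.7 MPa.
n = τ_limit/τ = 235/178.7 = 1.315.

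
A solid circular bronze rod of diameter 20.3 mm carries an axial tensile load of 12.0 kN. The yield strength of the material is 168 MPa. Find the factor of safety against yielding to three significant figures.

A = πd²/4 = 323.7 mm².
σ = F/A = 12000/323.7 = 37.08 MPa.
n = 168/37.08 = 4.531.

n = 4.53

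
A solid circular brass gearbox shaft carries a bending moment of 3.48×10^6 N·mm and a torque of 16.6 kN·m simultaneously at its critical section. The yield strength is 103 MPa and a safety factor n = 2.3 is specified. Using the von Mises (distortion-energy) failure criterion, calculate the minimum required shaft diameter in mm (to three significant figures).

σ_allow = σ_y/n = 103/2.3 = 44.78 MPa.
For a solid shaft σ_b = 32M/(πd³) and τ = 16T/(πd³), so the von Mises stress is σ' = (16/πd³)·√(4M²+3T²).
√(4M²+3T²) = √(4×(3.480×10^6)² + 3×(1.660×10^7)²) = 2.958×10^7 N·mm.
d³ = 16×2.958×10^7/(π×44.78) = 3.364×10^6 mm³.
d = 149.8 mm.

d = 150 mm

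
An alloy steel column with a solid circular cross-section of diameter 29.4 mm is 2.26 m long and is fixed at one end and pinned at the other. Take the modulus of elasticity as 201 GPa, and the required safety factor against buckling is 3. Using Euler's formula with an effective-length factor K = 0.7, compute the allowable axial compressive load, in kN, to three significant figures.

I = πd⁴/64 = π×29.4⁴/64 = 36670 mm⁴.
Effective length L_e = KL = 0.7×2.26 m = 1582 mm.
Euler critical load P_cr = π²EI/L_e² = π²×201000×36670/1582² = 29070 N.
P_allow = P_cr/n = 29070/3 = 9690 N.

P_allow = 9.69 kN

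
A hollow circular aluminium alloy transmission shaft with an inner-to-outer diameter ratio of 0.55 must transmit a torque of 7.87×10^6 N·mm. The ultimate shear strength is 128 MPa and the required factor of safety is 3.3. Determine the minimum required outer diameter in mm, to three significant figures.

d_o = 104 mm

τ_allow = 128/3.3 = 38.79 MPa.
For a hollow shaft τ = 16T/[πd_o³(1−k⁴)] with k = 0.55, so 1−k⁴ = 0.9085.
d_o³ = 16T/[π τ_allow (1−k⁴)] = 16×7870000/(π×38.79×0.9085) = 1.137×10^6 mm³.
d_o = 104.4 mm.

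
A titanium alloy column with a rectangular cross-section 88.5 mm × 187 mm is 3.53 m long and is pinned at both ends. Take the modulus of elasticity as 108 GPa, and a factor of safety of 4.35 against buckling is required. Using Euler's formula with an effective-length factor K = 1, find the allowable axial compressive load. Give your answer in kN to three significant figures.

Buckling occurs about the weak axis: I_min = h·b³/12 = 187×88.5³/12 = 1.080×10^7 mm⁴ (b = 88.5 mm is the smaller dimension).
Effective length L_e = KL = 1×3.53 m = 3530 mm.
Euler critical load P_cr = π²EI/L_e² = π²×108000×1.080×10^7/3530² = 924000 N.
P_allow = P_cr/n = 924000/4.35 = 212400 N.

P_allow = 212 kN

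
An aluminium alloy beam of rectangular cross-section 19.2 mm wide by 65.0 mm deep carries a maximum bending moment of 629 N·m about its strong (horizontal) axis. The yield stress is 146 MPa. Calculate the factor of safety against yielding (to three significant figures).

Section modulus S = bh²/6 = 19.2×65.0²/6 = 13520 mm³.
σ = M/S = 629000/13520 = 46.52 MPa.
n = 146/46.52 = 3.138.

n = 3.14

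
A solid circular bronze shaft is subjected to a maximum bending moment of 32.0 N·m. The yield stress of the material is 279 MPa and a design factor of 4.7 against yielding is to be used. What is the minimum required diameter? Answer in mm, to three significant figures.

d = 17.6 mm

σ_allow = 279/4.7 = 59.36 MPa.
For a solid circular section σ = 32M/(πd³), so d³ = 32M/(π σ_allow) = 32×32000/(π×59.36) = 5491 mm³.
d = 17.64 mm.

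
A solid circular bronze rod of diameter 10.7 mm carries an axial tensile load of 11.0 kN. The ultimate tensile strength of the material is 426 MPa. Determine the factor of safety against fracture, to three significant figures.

A = πd²/4 = 89.92 mm².
σ = F/A = 11000/89.92 = 122.3 MPa.
n = 426/122.3 = 3.482.

n = 3.48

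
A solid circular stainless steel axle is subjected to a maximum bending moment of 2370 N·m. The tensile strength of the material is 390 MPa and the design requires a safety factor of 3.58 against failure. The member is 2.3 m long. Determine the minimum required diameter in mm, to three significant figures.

σ_allow = 390/3.58 = 108.9 MPa.
For a solid circular section σ = 32M/(πd³), so d³ = 32M/(π σ_allow) = 32×2370000/(π×108.9) = 221600 mm³.
d = 60.51 mm.

d = 60.5 mm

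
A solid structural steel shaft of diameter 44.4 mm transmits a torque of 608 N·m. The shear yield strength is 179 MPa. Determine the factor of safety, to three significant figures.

τ = 16T/(πd³) = 16×608000/(π×44.4³) = 35.38 MPa.
n = τ_limit/τ = 179/35.38 = 5.060.

n = 5.06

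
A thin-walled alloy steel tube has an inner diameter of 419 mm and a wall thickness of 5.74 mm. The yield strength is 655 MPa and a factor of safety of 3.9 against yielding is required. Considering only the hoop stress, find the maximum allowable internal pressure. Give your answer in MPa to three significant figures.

σ_allow = 655/3.9 = 167.9 MPa.
σ_h = pD/(2t) → p_allow = 2σ_allow t/D = 2×167.9×5.74/419 = 4.602 MPa.

p_allow = 4.60 MPa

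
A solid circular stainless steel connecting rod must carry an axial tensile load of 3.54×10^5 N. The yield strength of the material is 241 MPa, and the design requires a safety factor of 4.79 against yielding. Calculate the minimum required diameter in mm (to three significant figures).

Allowable stress σ_allow = 241/4.79 = 50.31 MPa.
Required area A = F/σ_allow = 354000/50.31 = 7036 mm².
A = πd²/4 → d = √(4A/π) = 94.65 mm.

d = 94.6 mm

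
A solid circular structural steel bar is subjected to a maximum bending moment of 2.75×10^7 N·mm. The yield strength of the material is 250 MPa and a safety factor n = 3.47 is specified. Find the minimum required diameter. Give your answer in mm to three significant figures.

d = 157 mm

σ_allow = 250/3.47 = 72.05 MPa.
For a solid circular section σ = 32M/(πd³), so d³ = 32M/(π σ_allow) = 32×2.7500×10^7/(π×72.05) = 3.888×10^6 mm³.
d = 157.2 mm.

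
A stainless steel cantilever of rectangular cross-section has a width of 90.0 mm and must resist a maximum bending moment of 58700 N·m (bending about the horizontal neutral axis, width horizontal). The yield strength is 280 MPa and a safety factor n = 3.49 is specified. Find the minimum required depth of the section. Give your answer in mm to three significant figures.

h = 221 mm

σ_allow = 280/3.49 = 80.23 MPa.
For a rectangular section σ = 6M/(bh²), so h² = 6M/(b σ_allow) = 6×5.8700×10^7/(90.0×80.23) = 48780 mm².
h = 220.9 mm.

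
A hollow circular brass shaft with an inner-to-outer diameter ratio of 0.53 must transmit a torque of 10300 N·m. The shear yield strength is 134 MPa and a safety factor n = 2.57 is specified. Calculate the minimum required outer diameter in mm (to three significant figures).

τ_allow = 134/2.57 = 52.14 MPa.
For a hollow shaft τ = 16T/[πd_o³(1−k⁴)] with k = 0.53, so 1−k⁴ = 0.9211.
d_o³ = 16T/[π τ_allow (1−k⁴)] = 16×1.0300×10^7/(π×52.14×0.9211) = 1.092×10^6 mm³.
d_o = 103.0 mm.

d_o = 103 mm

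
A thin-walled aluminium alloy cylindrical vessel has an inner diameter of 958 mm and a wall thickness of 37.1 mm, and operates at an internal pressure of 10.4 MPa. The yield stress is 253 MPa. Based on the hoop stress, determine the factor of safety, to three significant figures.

σ_h = pD/(2t) = 10.4×958/(2×37.1) = 134.3 MPa.
n = 253/134.3 = 1.884.

n = 1.88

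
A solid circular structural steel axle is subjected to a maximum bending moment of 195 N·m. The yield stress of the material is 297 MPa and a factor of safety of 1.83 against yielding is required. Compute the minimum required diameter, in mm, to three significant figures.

σ_allow = 297/1.83 = 162.3 MPa.
For a solid circular section σ = 32M/(πd³), so d³ = 32M/(π σ_allow) = 32×195000/(π×162.3) = 12240 mm³.
d = 23.04 mm.

d = 23.0 mm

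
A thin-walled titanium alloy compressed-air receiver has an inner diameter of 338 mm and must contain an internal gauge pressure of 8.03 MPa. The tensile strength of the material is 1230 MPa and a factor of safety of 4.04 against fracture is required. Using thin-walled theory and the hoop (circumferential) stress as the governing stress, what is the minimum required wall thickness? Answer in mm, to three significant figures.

σ_allow = 1230/4.04 = 304.5 MPa.
Hoop stress σ_h = pD/(2t), so t = pD/(2σ_allow) = 8.03×338/(2×304.5) = 4.457 mm.

t = 4.46 mm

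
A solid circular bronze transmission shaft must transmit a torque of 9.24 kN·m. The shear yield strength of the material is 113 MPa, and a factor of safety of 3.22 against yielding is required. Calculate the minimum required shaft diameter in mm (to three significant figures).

Allowable shear stress τ_allow = 113/3.22 = 35.09 MPa.
For a solid shaft τ = 16T/(πd³), so d³ = 16T/(π τ_allow) = 16×9240000/(π×35.09) = 1.341×10^6 mm³.
d = (1.341×10^6)^(1/3) = 110.3 mm.

d = 110 mm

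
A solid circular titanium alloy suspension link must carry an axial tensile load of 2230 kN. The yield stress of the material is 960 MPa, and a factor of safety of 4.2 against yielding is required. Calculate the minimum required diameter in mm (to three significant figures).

d = 111 mm

Allowable stress σ_allow = 960/4.2 = 228.6 MPa.
Required area A = F/σ_allow = 2230000/228.6 = 9756 mm².
A = πd²/4 → d = √(4A/π) = 111.5 mm.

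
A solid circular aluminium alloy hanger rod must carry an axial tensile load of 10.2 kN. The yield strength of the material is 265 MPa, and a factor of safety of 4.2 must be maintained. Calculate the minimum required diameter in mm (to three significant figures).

d = 14.3 mm

Allowable stress σ_allow = 265/4.2 = 63.10 MPa.
Required area A = F/σ_allow = 10200/63.10 = 161.7 mm².
A = πd²/4 → d = √(4A/π) = 14.35 mm.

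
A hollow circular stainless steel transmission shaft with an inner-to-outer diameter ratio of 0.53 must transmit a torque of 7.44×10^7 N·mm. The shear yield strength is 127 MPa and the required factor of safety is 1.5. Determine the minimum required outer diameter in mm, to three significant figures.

d_o = 169 mm

τ_allow = 127/1.5 = 84.67 MPa.
For a hollow shaft τ = 16T/[πd_o³(1−k⁴)] with k = 0.53, so 1−k⁴ = 0.9211.
d_o³ = 16T/[π τ_allow (1−k⁴)] = 16×7.4400×10^7/(π×84.67×0.9211) = 4.859×10^6 mm³.
d_o = 169.4 mm.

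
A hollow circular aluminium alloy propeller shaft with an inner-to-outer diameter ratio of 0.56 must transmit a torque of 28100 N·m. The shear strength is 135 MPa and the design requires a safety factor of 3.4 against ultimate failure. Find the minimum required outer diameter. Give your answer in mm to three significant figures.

d_o = 159 mm

τ_allow = 135/3.4 = 39.71 MPa.
For a hollow shaft τ = 16T/[πd_o³(1−k⁴)] with k = 0.56, so 1−k⁴ = 0.9017.
d_o³ = 16T/[π τ_allow (1−k⁴)] = 16×2.8100×10^7/(π×39.71×0.9017) = 3.997×10^6 mm³.
d_o = 158.7 mm.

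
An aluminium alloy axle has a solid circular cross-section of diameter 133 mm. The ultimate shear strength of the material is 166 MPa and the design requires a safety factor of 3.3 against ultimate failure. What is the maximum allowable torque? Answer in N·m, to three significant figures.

τ_allow = 166/3.3 = 50.30 MPa.
For a solid shaft T_allow = τ_allow·πd³/16; πd³/16 = π×133³/16 = 461900 mm³.
T_allow = 50.30×461900 = 2.324×10^7 N·mm = 23240 N·m.

T_allow = 23200 N·m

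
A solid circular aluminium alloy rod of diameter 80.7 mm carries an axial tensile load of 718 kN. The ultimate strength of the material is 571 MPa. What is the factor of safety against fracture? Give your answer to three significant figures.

n = 4.07

A = πd²/4 = 5115 mm².
σ = F/A = 718000/5115 = 140.4 MPa.
n = 571/140.4 = 4.068.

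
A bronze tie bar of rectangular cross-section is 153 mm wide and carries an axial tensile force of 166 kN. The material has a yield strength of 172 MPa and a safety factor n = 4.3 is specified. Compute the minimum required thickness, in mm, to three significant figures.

t = 27.1 mm

σ_allow = 172/4.3 = 40.00 MPa.
Required area A = F/σ_allow = 166000/40.00 = 4150 mm².
t = A/w = 4150/153 = 27.12 mm.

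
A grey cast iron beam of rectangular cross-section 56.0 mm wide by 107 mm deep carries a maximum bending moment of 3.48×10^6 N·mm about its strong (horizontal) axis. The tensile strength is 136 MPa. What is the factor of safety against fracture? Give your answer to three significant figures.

Section modulus S = bh²/6 = 56.0×107²/6 = 106900 mm³.
σ = M/S = 3480000/106900 = 32.57 MPa.
n = 136/32.57 = 4.176.

n = 4.18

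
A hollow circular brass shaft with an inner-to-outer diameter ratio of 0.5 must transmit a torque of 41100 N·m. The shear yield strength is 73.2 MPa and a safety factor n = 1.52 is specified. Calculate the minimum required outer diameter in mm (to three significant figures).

d_o = 167 mm

τ_allow = 73.2/1.52 = 48.16 MPa.
For a hollow shaft τ = 16T/[πd_o³(1−k⁴)] with k = 0.5, so 1−k⁴ = 0.9375.
d_o³ = 16T/[π τ_allow (1−k⁴)] = 16×4.1100×10^7/(π×48.16×0.9375) = 4.636×10^6 mm³.
d_o = 166.7 mm.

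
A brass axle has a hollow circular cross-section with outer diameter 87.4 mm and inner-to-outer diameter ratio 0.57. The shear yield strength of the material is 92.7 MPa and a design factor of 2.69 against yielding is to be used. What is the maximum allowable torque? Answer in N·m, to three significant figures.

τ_allow = 92.7/2.69 = 34.46 MPa.
For a hollow shaft T_allow = τ_allow·πd_o³(1−k⁴)/16 with 1−k⁴ = 0.8944, so πd_o³(1−k⁴)/16 = 117300 mm³.
T_allow = 34.46×117300 = 4.041×10^6 N·mm = 4041 N·m.

T_allow = 4040 N·m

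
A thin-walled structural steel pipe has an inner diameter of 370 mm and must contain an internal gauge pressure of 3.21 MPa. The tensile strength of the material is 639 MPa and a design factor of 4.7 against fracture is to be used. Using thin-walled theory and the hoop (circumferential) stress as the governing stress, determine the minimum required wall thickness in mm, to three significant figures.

t = 4.37 mm

σ_allow = 639/4.7 = 136.0 MPa.
Hoop stress σ_h = pD/(2t), so t = pD/(2σ_allow) = 3.21×370/(2×136.0) = 4.368 mm.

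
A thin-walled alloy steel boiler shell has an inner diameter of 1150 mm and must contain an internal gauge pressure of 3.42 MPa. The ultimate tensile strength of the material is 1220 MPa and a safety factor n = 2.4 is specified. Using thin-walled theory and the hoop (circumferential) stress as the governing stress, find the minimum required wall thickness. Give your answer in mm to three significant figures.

σ_allow = 1220/2.4 = 508.3 MPa.
Hoop stress σ_h = pD/(2t), so t = pD/(2σ_allow) = 3.42×1150/(2×508.3) = 3.869 mm.

t = 3.87 mm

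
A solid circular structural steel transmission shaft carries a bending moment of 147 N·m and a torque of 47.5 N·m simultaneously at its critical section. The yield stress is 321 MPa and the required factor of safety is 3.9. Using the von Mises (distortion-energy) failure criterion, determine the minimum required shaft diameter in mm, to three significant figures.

d = 26.6 mm

σ_allow = σ_y/n = 321/3.9 = 82.31 MPa.
For a solid shaft σ_b = 32M/(πd³) and τ = 16T/(πd³), so the von Mises stress is σ' = (16/πd³)·√(4M²+3T²).
√(4M²+3T²) = √(4×(147000)² + 3×(47500)²) = 305300 N·mm.
d³ = 16×305300/(π×82.31) = 18890 mm³.
d = 26.63 mm.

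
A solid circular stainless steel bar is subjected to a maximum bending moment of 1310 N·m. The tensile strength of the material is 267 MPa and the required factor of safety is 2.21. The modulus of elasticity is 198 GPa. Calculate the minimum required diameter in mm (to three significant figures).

d = 48.0 mm

σ_allow = 267/2.21 = 120.8 MPa.
For a solid circular section σ = 32M/(πd³), so d³ = 32M/(π σ_allow) = 32×1310000/(π×120.8) = 110400 mm³.
d = 47.98 mm.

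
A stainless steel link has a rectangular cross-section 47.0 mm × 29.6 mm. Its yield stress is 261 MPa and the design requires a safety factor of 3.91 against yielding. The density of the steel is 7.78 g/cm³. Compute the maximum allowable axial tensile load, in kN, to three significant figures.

σ_allow = 261/3.91 = 66.75 MPa.
A = 47.0×29.6 = 1391 mm².
F_allow = σ_allow × A = 66.75×1391 = 92870 N.

F_allow = 92.9 kN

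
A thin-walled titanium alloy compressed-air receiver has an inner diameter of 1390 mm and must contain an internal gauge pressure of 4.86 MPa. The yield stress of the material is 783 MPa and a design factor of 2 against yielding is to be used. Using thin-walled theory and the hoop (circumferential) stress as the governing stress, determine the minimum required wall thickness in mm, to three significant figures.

σ_allow = 783/2 = 391.5 MPa.
Hoop stress σ_h = pD/(2t), so t = pD/(2σ_allow) = 4.86×1390/(2×391.5) = 8.628 mm.

t = 8.63 mm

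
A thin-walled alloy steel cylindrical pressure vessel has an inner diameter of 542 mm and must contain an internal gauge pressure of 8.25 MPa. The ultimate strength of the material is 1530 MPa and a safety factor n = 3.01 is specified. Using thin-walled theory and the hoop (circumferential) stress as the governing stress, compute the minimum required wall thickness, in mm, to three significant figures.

t = 4.40 mm

σ_allow = 1530/3.01 = 508.3 MPa.
Hoop stress σ_h = pD/(2t), so t = pD/(2σ_allow) = 8.25×542/(2×508.3) = 4.398 mm.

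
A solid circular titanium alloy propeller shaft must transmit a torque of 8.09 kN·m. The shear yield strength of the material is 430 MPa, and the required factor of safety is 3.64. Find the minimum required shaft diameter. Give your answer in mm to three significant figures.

d = 70.4 mm

Allowable shear stress τ_allow = 430/3.64 = 118.1 MPa.
For a solid shaft τ = 16T/(πd³), so d³ = 16T/(π τ_allow) = 16×8090000/(π×118.1) = 348800 mm³.
d = (348800)^(1/3) = 70.39 mm.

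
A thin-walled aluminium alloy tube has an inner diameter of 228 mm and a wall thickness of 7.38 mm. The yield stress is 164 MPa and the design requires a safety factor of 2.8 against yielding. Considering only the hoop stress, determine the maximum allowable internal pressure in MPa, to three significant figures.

p_allow = 3.79 MPa

σ_allow = 164/2.8 = 58.57 MPa.
σ_h = pD/(2t) → p_allow = 2σ_allow t/D = 2×58.57×7.38/228 = 3.792 MPa.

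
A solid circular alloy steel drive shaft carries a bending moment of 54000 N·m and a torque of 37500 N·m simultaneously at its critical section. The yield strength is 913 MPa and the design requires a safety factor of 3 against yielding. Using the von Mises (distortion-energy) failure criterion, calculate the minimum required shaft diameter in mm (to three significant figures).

d = 128 mm

σ_allow = σ_y/n = 913/3 = 304.3 MPa.
For a solid shaft σ_b = 32M/(πd³) and τ = 16T/(πd³), so the von Mises stress is σ' = (16/πd³)·√(4M²+3T²).
√(4M²+3T²) = √(4×(5.400×10^7)² + 3×(3.750×10^7)²) = 1.260×10^8 N·mm.
d³ = 16×1.260×10^8/(π×304.3) = 2.109×10^6 mm³.
d = 128.2 mm.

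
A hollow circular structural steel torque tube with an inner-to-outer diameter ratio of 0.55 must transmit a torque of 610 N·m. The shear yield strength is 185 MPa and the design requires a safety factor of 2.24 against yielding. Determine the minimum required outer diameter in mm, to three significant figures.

τ_allow = 185/2.24 = 82.59 MPa.
For a hollow shaft τ = 16T/[πd_o³(1−k⁴)] with k = 0.55, so 1−k⁴ = 0.9085.
d_o³ = 16T/[π τ_allow (1−k⁴)] = 16×610000/(π×82.59×0.9085) = 41410 mm³.
d_o = 34.60 mm.

d_o = 34.6 mm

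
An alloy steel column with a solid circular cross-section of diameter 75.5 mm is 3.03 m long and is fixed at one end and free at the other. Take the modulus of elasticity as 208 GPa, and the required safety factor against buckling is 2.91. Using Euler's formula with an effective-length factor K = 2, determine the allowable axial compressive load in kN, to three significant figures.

P_allow = 30.6 kN

I = πd⁴/64 = π×75.5⁴/64 = 1.595×10^6 mm⁴.
Effective length L_e = KL = 2×3.03 m = 6060 mm.
Euler critical load P_cr = π²EI/L_e² = π²×208000×1.595×10^6/6060² = 89160 N.
P_allow = P_cr/n = 89160/2.91 = 30640 N.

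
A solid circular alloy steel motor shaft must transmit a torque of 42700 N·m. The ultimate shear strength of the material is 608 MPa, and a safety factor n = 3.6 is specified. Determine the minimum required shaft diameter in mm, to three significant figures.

d = 109 mm

Allowable shear stress τ_allow = 608/3.6 = 168.9 MPa.
For a solid shaft τ = 16T/(πd³), so d³ = 16T/(π τ_allow) = 16×4.2700×10^7/(π×168.9) = 1.288×10^6 mm³.
d = (1.288×10^6)^(1/3) = 108.8 mm.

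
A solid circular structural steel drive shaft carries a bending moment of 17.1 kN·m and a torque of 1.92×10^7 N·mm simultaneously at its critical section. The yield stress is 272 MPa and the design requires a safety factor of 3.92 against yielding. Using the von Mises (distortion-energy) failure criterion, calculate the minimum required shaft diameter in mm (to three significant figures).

d = 152 mm

σ_allow = σ_y/n = 272/3.92 = 69.39 MPa.
For a solid shaft σ_b = 32M/(πd³) and τ = 16T/(πd³), so the von Mises stress is σ' = (16/πd³)·√(4M²+3T²).
√(4M²+3T²) = √(4×(1.710×10^7)² + 3×(1.920×10^7)²) = 4.770×10^7 N·mm.
d³ = 16×4.770×10^7/(π×69.39) = 3.501×10^6 mm³.
d = 151.8 mm.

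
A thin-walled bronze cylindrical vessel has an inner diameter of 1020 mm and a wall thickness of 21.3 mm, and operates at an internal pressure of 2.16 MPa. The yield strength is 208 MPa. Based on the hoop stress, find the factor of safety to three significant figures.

n = 4.02

σ_h = pD/(2t) = 2.16×1020/(2×21.3) = 51.72 MPa.
n = 208/51.72 = 4.022.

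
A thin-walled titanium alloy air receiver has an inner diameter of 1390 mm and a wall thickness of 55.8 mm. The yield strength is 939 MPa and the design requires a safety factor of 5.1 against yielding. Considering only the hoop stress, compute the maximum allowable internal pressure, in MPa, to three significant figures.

σ_allow = 939/5.1 = 184.1 MPa.
σ_h = pD/(2t) → p_allow = 2σ_allow t/D = 2×184.1×55.8/1390 = 14.78 MPa.

p_allow = 14.8 MPa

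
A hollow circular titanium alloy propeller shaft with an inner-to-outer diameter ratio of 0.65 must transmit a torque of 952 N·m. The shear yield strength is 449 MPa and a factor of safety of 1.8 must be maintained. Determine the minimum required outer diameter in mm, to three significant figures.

τ_allow = 449/1.8 = 249.4 MPa.
For a hollow shaft τ = 16T/[πd_o³(1−k⁴)] with k = 0.65, so 1−k⁴ = 0.8215.
d_o³ = 16T/[π τ_allow (1−k⁴)] = 16×952000/(π×249.4×0.8215) = 23660 mm³.
d_o = 28.71 mm.

d_o = 28.7 mm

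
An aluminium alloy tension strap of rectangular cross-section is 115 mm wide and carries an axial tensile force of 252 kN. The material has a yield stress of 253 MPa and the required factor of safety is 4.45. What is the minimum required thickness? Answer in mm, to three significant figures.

t = 38.5 mm

σ_allow = 253/4.45 = 56.85 MPa.
Required area A = F/σ_allow = 252000/56.85 = 4432 mm².
t = A/w = 4432/115 = 38.54 mm.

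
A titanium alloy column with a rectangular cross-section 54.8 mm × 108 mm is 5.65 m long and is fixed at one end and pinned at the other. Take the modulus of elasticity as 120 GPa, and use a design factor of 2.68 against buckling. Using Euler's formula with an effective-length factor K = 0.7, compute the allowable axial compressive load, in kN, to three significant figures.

Buckling occurs about the weak axis: I_min = h·b³/12 = 108×54.8³/12 = 1.481×10^6 mm⁴ (b = 54.8 mm is the smaller dimension).
Effective length L_e = KL = 0.7×5.65 m = 3955 mm.
Euler critical load P_cr = π²EI/L_e² = π²×120000×1.481×10^6/3955² = 112100 N.
P_allow = P_cr/n = 112100/2.68 = 41840 N.

P_allow = 41.8 kN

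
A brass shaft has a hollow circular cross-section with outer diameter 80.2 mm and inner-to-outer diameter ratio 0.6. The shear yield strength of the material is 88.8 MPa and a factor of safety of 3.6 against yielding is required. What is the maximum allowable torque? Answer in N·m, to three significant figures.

T_allow = 2170 N·m

τ_allow = 88.8/3.6 = 24.67 MPa.
For a hollow shaft T_allow = τ_allow·πd_o³(1−k⁴)/16 with 1−k⁴ = 0.8704, so πd_o³(1−k⁴)/16 = 88160 mm³.
T_allow = 24.67×88160 = 2.175×10^6 N·mm = 2175 N·m.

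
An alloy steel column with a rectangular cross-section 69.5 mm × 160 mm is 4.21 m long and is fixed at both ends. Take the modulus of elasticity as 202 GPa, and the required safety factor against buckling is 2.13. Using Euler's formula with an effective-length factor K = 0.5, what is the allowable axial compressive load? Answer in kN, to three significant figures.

Buckling occurs about the weak axis: I_min = h·b³/12 = 160×69.5³/12 = 4.476×10^6 mm⁴ (b = 69.5 mm is the smaller dimension).
Effective length L_e = KL = 0.5×4.21 m = 2105 mm.
Euler critical load P_cr = π²EI/L_e² = π²×202000×4.476×10^6/2105² = 2.014×10^6 N.
P_allow = P_cr/n = 2.014×10^6/2.13 = 945500 N.

P_allow = 945 kN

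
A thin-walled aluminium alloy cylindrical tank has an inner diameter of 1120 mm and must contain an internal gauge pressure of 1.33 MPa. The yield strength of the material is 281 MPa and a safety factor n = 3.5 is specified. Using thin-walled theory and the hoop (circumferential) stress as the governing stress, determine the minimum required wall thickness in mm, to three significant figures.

σ_allow = 281/3.5 = 80.29 MPa.
Hoop stress σ_h = pD/(2t), so t = pD/(2σ_allow) = 1.33×1120/(2×80.29) = 9.277 mm.

t = 9.28 mm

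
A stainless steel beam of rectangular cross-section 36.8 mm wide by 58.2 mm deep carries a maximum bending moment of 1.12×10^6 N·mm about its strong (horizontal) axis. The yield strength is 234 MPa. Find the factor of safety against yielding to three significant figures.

Section modulus S = bh²/6 = 36.8×58.2²/6 = 20780 mm³.
σ = M/S = 1120000/20780 = 53.91 MPa.
n = 234/53.91 = 4.341.

n = 4.34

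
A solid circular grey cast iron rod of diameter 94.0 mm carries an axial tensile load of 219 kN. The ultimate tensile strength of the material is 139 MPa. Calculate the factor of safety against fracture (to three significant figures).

n = 4.40

A = πd²/4 = 6940 mm².
σ = F/A = 219000/6940 = 31.56 MPa.
n = 139/31.56 = 4.405.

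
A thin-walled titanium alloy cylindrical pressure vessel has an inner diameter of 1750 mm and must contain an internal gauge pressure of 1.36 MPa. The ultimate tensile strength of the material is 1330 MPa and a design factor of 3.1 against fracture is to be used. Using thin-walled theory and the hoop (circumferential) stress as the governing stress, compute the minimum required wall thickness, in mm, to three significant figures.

t = 2.77 mm

σ_allow = 1330/3.1 = 429.0 MPa.
Hoop stress σ_h = pD/(2t), so t = pD/(2σ_allow) = 1.36×1750/(2×429.0) = 2.774 mm.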